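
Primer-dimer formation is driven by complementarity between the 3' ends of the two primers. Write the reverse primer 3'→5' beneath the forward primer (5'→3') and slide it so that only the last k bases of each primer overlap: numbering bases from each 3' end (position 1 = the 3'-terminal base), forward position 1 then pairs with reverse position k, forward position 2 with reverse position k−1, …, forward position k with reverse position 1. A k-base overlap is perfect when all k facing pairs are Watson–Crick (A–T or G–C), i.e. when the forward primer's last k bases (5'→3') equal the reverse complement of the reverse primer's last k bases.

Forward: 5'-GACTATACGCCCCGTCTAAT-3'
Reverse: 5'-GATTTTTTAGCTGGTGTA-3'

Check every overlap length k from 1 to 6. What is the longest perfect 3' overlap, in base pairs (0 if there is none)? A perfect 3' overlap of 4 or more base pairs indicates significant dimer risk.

Last 6 bases (5'→3') — forward …TCTAAT, reverse …GGTGTA.
Reverse complement of the reverse primer's last 6 bases: TACACC; its first k bases are the reverse complement of the reverse primer's last k bases, so a perfect k-base overlap needs the forward primer's last k bases to equal them.
Comparing (forward last k vs required): k=1: T vs T ✓; k=2: AT vs TA ✗; k=3: AAT vs TAC ✗; k=4: TAAT vs TACA ✗; k=5: CTAAT vs TACAC ✗; k=6: TCTAAT vs TACACC ✗.
Only k = 1 is perfect, so the longest perfect 3' overlap is 1.

Longest perfect overlap: 1 complementary base pair; below the dimer-risk threshold (threshold 4).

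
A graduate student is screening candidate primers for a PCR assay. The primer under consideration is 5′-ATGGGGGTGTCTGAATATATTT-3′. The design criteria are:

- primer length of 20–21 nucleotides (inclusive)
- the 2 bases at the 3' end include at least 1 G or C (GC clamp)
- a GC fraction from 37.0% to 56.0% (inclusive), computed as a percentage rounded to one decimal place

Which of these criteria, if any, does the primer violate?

Fails: length, GC clamp, GC content.

Base counts: A=5, T=9, G=7, C=1 (length 22).
length: length 22, outside 20–21 ✗
GC clamp: 3' end TT has 0 G/C, need ≥1 ✗
GC content: GC 8/22 = 36.4%, outside 37.0–56.0% ✗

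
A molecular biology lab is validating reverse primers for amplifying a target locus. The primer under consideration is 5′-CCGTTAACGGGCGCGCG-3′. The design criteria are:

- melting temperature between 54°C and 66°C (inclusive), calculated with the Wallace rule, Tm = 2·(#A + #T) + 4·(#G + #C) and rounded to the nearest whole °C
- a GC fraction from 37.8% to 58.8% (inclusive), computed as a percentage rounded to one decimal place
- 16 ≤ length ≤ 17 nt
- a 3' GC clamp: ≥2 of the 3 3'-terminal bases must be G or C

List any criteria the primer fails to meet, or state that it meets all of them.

Base counts: A=2, T=2, G=7, C=6 (length 17).
Tm: Tm = 2·4 + 4·13 = 60°C ✓
GC content: GC 13/17 = 76.5%, outside 37.8–58.8% ✗
length: length 17 ✓
GC clamp: 3' end GCG has 3 G/C ✓

Fails: GC content.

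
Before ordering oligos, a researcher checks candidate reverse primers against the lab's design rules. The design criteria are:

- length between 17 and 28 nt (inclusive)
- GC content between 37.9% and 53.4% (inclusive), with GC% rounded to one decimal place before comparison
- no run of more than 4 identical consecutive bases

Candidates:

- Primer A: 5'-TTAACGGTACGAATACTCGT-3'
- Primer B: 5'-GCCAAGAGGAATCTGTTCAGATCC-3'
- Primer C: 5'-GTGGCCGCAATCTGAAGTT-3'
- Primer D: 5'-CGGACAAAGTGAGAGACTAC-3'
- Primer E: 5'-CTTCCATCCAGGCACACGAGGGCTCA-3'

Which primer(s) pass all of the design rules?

Primer A, Primer B, Primer C and Primer D.

Primer A (20 nt, A=6 T=6 G=4 C=4): length 20 ✓; GC 8/20 = 40.0% ✓; longest run = 2 ✓ — passes.
Primer B (24 nt, A=7 T=5 G=6 C=6): length 24 ✓; GC 12/24 = 50.0% ✓; longest run = 2 ✓ — passes.
Primer C (19 nt, A=4 T=5 G=6 C=4): length 19 ✓; GC 10/19 = 52.6% ✓; longest run = 2 ✓ — passes.
Primer D (20 nt, A=8 T=2 G=6 C=4): length 20 ✓; GC 10/20 = 50.0% ✓; longest run = 3 ✓ — passes.
Primer E (26 nt, A=6 T=4 G=6 C=10): length 26 ✓; GC 16/26 = 61.5%, outside 37.9–53.4% ✗; longest run = 3 ✓ — fails.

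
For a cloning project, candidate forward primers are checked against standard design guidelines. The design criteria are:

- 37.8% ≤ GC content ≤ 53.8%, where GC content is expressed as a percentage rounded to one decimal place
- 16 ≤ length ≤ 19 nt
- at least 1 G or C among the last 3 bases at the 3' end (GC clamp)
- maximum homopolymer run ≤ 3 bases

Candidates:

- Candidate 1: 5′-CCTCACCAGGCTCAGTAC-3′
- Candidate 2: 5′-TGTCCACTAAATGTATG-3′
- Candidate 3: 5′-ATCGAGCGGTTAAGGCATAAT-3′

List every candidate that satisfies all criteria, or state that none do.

Candidate 1 (18 nt, A=4 T=3 G=3 C=8): GC 11/18 = 61.1%, outside 37.8–53.8% ✗; length 18 ✓; 3' end TAC has 1 G/C ✓; longest run = 2 ✓ — fails.
Candidate 2 (17 nt, A=5 T=6 G=3 C=3): GC 6/17 = 35.3%, outside 37.8–53.8% ✗; length 17 ✓; 3' end ATG has 1 G/C ✓; longest run = 3 ✓ — fails.
Candidate 3 (21 nt, A=7 T=5 G=6 C=3): GC 9/21 = 42.9% ✓; length 21, outside 16–19 ✗; 3' end AAT has 0 G/C, need ≥1 ✗; longest run = 2 ✓ — fails.

None of the candidates satisfy all criteria.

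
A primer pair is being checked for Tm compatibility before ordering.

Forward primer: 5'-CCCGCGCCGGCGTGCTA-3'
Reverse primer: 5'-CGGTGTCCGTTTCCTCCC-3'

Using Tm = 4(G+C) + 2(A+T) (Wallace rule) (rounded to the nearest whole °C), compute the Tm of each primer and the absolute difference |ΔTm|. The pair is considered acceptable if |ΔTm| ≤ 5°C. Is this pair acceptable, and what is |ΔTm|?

|ΔTm| = 2°C; the pair is acceptable.

Forward: A=1 T=2 G=6 C=8 → Tm = 2·3 + 4·14 = 62°C.
Reverse: A=0 T=6 G=4 C=8 → Tm = 2·6 + 4·12 = 60°C.
|ΔTm| = |62 − 60| = 2°C, ≤ 5°C.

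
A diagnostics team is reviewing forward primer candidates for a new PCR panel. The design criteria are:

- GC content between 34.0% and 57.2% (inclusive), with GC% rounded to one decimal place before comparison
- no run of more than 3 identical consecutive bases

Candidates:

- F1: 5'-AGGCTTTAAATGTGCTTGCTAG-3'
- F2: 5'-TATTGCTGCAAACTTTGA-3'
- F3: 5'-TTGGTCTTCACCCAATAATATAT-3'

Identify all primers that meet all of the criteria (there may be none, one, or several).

F1 only.

F1 (22 nt, A=5 T=8 G=6 C=3): GC 9/22 = 40.9% ✓; longest run = 3 ✓ — passes.
F2 (18 nt, A=5 T=7 G=3 C=3): GC 6/18 = 33.3%, outside 34.0–57.2% ✗; longest run = 3 ✓ — fails.
F3 (23 nt, A=7 T=9 G=2 C=5): GC 7/23 = 30.4%, outside 34.0–57.2% ✗; longest run = 3 ✓ — fails.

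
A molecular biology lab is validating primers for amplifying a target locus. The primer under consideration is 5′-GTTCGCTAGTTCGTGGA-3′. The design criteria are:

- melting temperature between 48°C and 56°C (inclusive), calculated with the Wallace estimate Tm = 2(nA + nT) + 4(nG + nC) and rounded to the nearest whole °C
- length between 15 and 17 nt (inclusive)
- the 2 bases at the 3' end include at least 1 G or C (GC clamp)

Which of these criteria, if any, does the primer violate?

Meets all criteria.

Base counts: A=2, T=6, G=6, C=3 (length 17).
Tm: Tm = 2·8 + 4·9 = 52°C ✓
length: length 17 ✓
GC clamp: 3' end GA has 1 G/C ✓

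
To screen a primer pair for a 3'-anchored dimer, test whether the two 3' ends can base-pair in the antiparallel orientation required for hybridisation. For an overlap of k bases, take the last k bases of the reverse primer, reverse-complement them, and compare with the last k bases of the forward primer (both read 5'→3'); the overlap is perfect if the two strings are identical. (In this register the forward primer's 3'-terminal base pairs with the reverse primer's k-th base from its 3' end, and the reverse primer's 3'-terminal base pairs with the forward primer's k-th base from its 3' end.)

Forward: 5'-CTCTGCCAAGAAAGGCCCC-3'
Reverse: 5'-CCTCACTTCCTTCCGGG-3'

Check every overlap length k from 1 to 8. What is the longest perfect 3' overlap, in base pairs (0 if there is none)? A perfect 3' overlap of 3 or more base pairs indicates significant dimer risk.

Last 8 bases (5'→3') — forward …AAGGCCCC, reverse …CTTCCGGG.
Reverse complement of the reverse primer's last 8 bases: CCCGGAAG; its first k bases are the reverse complement of the reverse primer's last k bases, so a perfect k-base overlap needs the forward primer's last k bases to equal them.
Comparing (forward last k vs required): k=1: C vs C ✓; k=2: CC vs CC ✓; k=3: CCC vs CCC ✓; k=4: CCCC vs CCCG ✗; k=5: GCCCC vs CCCGG ✗; k=6: GGCCCC vs CCCGGA ✗; k=7: AGGCCCC vs CCCGGAA ✗; k=8: AAGGCCCC vs CCCGGAAG ✗.
Perfect overlaps at k = 1, 2, 3; the largest is 3.

Longest perfect overlap: 3 complementary base pairs; significant dimer risk (threshold 3).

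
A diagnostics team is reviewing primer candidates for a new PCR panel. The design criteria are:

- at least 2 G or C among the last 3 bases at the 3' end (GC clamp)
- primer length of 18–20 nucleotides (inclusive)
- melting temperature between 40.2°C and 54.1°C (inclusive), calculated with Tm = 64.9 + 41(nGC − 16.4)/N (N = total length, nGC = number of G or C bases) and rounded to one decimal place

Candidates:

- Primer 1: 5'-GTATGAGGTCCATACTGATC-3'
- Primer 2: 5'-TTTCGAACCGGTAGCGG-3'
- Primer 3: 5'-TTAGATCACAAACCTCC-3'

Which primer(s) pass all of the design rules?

None of the candidates satisfy all criteria.

Primer 1 (20 nt, A=5 T=6 G=5 C=4): 3' end ATC has 1 G/C, need ≥2 ✗; length 20 ✓; Tm = 64.9 + 41·(9 − 16.4)/20 = 49.7°C ✓ — fails.
Primer 2 (17 nt, A=3 T=4 G=6 C=4): 3' end CGG has 3 G/C ✓; length 17, outside 18–20 ✗; Tm = 64.9 + 41·(10 − 16.4)/17 = 49.5°C ✓ — fails.
Primer 3 (17 nt, A=6 T=4 G=1 C=6): 3' end TCC has 2 G/C ✓; length 17, outside 18–20 ✗; Tm = 64.9 + 41·(7 − 16.4)/17 = 42.2°C ✓ — fails.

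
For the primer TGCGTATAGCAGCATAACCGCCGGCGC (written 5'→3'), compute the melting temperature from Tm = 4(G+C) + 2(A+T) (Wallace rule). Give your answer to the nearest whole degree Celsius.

Base counts: A=6, T=4, G=8, C=9 (length 27).
Tm = 2·(6+4) + 4·(8+9) = 2·10 + 4·17 = 20 + 68 = 88°C.

88°C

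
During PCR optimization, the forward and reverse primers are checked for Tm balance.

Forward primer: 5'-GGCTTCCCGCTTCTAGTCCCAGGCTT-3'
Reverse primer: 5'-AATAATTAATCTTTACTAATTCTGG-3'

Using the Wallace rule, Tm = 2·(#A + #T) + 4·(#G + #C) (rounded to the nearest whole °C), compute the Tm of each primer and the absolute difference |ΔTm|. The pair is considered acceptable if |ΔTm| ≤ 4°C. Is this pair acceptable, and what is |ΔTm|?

|ΔTm| = 24°C; the pair is not acceptable.

Forward: A=2 T=8 G=6 C=10 → Tm = 2·10 + 4·16 = 84°C.
Reverse: A=9 T=11 G=2 C=3 → Tm = 2·20 + 4·5 = 60°C.
|ΔTm| = |84 − 60| = 24°C, > 4°C.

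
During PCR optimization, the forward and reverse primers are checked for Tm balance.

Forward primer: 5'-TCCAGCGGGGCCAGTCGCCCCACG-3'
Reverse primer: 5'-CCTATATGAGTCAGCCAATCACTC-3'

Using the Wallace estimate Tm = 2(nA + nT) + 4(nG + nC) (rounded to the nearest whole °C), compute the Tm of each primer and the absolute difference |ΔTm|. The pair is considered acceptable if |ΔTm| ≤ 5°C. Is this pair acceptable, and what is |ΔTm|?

Forward: A=3 T=2 G=8 C=11 → Tm = 2·5 + 4·19 = 86°C.
Reverse: A=7 T=6 G=3 C=8 → Tm = 2·13 + 4·11 = 70°C.
|ΔTm| = |86 − 70| = 16°C, > 5°C.

|ΔTm| = 16°C; the pair is not acceptable.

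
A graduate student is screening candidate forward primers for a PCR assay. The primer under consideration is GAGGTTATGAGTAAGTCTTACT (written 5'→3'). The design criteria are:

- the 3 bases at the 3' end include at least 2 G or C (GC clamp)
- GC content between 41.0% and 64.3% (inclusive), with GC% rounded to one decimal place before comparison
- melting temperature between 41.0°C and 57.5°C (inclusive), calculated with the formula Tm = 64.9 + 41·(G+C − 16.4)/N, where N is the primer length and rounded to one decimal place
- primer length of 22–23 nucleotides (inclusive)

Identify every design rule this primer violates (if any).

Base counts: A=6, T=8, G=6, C=2 (length 22).
GC clamp: 3' end ACT has 1 G/C, need ≥2 ✗
GC content: GC 8/22 = 36.4%, outside 41.0–64.3% ✗
Tm: Tm = 64.9 + 41·(8 − 16.4)/22 = 49.2°C ✓
length: length 22 ✓

Fails: GC clamp, GC content.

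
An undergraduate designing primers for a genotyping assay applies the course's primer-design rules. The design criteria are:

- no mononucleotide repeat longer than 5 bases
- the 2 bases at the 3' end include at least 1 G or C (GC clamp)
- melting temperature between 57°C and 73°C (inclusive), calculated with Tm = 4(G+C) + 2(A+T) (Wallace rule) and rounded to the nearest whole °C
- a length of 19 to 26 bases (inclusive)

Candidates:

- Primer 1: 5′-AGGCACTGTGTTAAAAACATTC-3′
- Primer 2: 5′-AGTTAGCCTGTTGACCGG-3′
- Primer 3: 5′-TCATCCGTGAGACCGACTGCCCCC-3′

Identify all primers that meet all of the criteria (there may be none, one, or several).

Primer 1 only.

Primer 1 (22 nt, A=8 T=6 G=4 C=4): longest run = 5 ✓; 3' end TC has 1 G/C ✓; Tm = 2·14 + 4·8 = 60°C ✓; length 22 ✓ — passes.
Primer 2 (18 nt, A=3 T=5 G=6 C=4): longest run = 2 ✓; 3' end GG has 2 G/C ✓; Tm = 2·8 + 4·10 = 56°C, outside 57–73°C ✗; length 18, outside 19–26 ✗ — fails.
Primer 3 (24 nt, A=4 T=4 G=5 C=11): longest run = 5 ✓; 3' end CC has 2 G/C ✓; Tm = 2·8 + 4·16 = 80°C, outside 57–73°C ✗; length 24 ✓ — fails.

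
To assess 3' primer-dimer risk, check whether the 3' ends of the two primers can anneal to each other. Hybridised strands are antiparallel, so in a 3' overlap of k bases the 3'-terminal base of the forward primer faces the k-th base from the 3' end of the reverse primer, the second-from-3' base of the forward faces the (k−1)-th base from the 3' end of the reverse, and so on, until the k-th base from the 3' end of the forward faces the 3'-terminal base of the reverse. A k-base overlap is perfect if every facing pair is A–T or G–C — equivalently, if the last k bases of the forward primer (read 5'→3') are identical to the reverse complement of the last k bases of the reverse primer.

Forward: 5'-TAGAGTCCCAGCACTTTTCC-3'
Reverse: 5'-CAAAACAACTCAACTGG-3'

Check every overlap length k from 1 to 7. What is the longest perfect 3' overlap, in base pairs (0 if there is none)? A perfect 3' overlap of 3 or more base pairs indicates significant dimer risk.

Longest perfect overlap: 2 complementary base pairs; below the dimer-risk threshold (threshold 3).

Last 7 bases (5'→3') — forward …CTTTTCC, reverse …CAACTGG.
Reverse complement of the reverse primer's last 7 bases: CCAGTTG; its first k bases are the reverse complement of the reverse primer's last k bases, so a perfect k-base overlap needs the forward primer's last k bases to equal them.
Comparing (forward last k vs required): k=1: C vs C ✓; k=2: CC vs CC ✓; k=3: TCC vs CCA ✗; k=4: TTCC vs CCAG ✗; k=5: TTTCC vs CCAGT ✗; k=6: TTTTCC vs CCAGTT ✗; k=7: CTTTTCC vs CCAGTTG ✗.
Perfect overlaps at k = 1, 2; the largest is 2.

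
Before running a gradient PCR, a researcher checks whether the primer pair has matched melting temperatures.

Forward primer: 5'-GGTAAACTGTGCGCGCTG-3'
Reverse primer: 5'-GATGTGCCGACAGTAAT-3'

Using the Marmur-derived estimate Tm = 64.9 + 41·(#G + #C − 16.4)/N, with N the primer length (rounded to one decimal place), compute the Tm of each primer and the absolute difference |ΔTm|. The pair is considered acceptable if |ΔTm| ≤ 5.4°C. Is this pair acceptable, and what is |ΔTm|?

Forward: G+C = 11, N = 18 → Tm = 64.9 + 41·(11 − 16.4)/18 = 52.6°C.
Reverse: G+C = 8, N = 17 → Tm = 64.9 + 41·(8 − 16.4)/17 = 44.6°C.
|ΔTm| = |52.6 − 44.6| = 8.0°C, > 5.4°C.

|ΔTm| = 8.0°C; the pair is not acceptable.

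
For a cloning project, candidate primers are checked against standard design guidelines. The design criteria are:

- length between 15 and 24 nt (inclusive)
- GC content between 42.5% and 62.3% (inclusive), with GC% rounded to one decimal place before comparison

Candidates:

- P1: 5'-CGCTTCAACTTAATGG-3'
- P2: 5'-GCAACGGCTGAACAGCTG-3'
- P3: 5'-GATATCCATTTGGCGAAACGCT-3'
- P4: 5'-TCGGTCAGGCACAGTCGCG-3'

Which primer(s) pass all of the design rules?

P1, P2 and P3.

P1 (16 nt, A=4 T=5 G=3 C=4): length 16 ✓; GC 7/16 = 43.8% ✓ — passes.
P2 (18 nt, A=5 T=2 G=6 C=5): length 18 ✓; GC 11/18 = 61.1% ✓ — passes.
P3 (22 nt, A=6 T=6 G=5 C=5): length 22 ✓; GC 10/22 = 45.5% ✓ — passes.
P4 (19 nt, A=3 T=3 G=7 C=6): length 19 ✓; GC 13/19 = 68.4%, outside 42.5–62.3% ✗ — fails.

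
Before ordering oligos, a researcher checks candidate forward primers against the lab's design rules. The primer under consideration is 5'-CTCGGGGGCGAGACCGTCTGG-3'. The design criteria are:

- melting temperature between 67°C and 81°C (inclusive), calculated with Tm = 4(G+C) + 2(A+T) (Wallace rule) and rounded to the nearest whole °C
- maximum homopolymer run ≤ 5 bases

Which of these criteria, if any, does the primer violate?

Meets all criteria.

Base counts: A=2, T=3, G=10, C=6 (length 21).
Tm: Tm = 2·5 + 4·16 = 74°C ✓
homopolymer run: longest run = 5 ✓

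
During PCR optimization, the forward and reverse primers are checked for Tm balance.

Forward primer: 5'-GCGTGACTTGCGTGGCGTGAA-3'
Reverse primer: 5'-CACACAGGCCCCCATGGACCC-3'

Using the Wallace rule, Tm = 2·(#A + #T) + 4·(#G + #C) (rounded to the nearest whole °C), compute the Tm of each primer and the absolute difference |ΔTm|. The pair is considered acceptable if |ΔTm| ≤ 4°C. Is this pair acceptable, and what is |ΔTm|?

Forward: A=3 T=5 G=9 C=4 → Tm = 2·8 + 4·13 = 68°C.
Reverse: A=5 T=1 G=4 C=11 → Tm = 2·6 + 4·15 = 72°C.
|ΔTm| = |68 − 72| = 4°C, ≤ 4°C.

|ΔTm| = 4°C; the pair is acceptable.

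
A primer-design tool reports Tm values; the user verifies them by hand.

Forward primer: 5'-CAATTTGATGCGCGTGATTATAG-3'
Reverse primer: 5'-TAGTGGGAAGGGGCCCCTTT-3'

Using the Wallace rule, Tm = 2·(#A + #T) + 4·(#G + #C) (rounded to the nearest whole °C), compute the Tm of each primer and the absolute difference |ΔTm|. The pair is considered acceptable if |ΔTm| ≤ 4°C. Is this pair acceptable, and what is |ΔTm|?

Forward: A=6 T=8 G=6 C=3 → Tm = 2·14 + 4·9 = 64°C.
Reverse: A=3 T=5 G=8 C=4 → Tm = 2·8 + 4·12 = 64°C.
|ΔTm| = |64 − 64| = 0°C, ≤ 4°C.

|ΔTm| = 0°C; the pair is acceptable.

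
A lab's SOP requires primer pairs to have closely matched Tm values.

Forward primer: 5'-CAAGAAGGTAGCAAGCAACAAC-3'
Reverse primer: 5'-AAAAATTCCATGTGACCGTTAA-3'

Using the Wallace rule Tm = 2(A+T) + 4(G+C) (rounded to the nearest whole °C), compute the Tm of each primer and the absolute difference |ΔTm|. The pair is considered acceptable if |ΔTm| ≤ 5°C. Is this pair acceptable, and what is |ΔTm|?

|ΔTm| = 6°C; the pair is not acceptable.

Forward: A=11 T=1 G=5 C=5 → Tm = 2·12 + 4·10 = 64°C.
Reverse: A=9 T=6 G=3 C=4 → Tm = 2·15 + 4·7 = 58°C.
|ΔTm| = |64 − 58| = 6°C, > 5°C.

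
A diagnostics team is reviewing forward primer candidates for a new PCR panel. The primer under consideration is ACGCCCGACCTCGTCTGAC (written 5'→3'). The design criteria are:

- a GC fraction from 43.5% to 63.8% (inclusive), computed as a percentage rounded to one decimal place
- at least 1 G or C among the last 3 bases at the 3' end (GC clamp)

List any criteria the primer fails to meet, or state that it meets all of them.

Base counts: A=3, T=3, G=4, C=9 (length 19).
GC content: GC 13/19 = 68.4%, outside 43.5–63.8% ✗
GC clamp: 3' end GAC has 2 G/C ✓

Fails: GC content.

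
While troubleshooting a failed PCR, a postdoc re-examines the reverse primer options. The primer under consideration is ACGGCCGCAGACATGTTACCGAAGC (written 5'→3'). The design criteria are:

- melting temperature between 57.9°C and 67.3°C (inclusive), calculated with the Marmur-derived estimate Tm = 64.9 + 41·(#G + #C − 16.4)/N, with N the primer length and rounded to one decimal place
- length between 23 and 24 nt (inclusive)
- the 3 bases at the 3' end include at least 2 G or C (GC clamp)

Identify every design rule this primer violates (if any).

Fails: length.

Base counts: A=7, T=3, G=7, C=8 (length 25).
Tm: Tm = 64.9 + 41·(15 − 16.4)/25 = 62.6°C ✓
length: length 25, outside 23–24 ✗
GC clamp: 3' end AGC has 2 G/C ✓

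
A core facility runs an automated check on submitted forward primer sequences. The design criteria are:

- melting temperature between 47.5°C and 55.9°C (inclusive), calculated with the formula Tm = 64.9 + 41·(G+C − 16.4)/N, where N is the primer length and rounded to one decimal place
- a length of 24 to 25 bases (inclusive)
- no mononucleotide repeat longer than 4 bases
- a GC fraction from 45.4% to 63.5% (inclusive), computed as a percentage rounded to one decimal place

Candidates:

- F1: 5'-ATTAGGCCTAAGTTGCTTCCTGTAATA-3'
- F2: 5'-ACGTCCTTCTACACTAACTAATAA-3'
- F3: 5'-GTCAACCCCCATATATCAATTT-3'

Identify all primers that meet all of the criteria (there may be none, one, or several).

F1 (27 nt, A=7 T=10 G=5 C=5): Tm = 64.9 + 41·(10 − 16.4)/27 = 55.2°C ✓; length 27, outside 24–25 ✗; longest run = 2 ✓; GC 10/27 = 37.0%, outside 45.4–63.5% ✗ — fails.
F2 (24 nt, A=9 T=7 G=1 C=7): Tm = 64.9 + 41·(8 − 16.4)/24 = 50.6°C ✓; length 24 ✓; longest run = 2 ✓; GC 8/24 = 33.3%, outside 45.4–63.5% ✗ — fails.
F3 (22 nt, A=7 T=7 G=1 C=7): Tm = 64.9 + 41·(8 − 16.4)/22 = 49.2°C ✓; length 22, outside 24–25 ✗; longest run = 5, exceeds 4 ✗; GC 8/22 = 36.4%, outside 45.4–63.5% ✗ — fails.

None of the candidates satisfy all criteria.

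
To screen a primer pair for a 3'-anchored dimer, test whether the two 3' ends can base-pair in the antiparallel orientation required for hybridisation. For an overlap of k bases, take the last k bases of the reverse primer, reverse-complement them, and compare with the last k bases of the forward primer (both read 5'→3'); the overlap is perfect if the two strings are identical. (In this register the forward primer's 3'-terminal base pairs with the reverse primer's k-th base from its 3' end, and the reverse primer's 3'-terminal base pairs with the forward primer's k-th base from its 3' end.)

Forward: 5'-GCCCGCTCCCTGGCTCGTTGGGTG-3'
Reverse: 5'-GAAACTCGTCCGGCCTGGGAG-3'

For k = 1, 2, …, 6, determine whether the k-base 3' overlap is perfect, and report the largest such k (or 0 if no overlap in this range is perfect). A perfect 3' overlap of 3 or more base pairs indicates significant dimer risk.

Last 6 bases (5'→3') — forward …TGGGTG, reverse …TGGGAG.
Reverse complement of the reverse primer's last 6 bases: CTCCCA; its first k bases are the reverse complement of the reverse primer's last k bases, so a perfect k-base overlap needs the forward primer's last k bases to equal them.
Comparing (forward last k vs required): k=1: G vs C ✗; k=2: TG vs CT ✗; k=3: GTG vs CTC ✗; k=4: GGTG vs CTCC ✗; k=5: GGGTG vs CTCCC ✗; k=6: TGGGTG vs CTCCCA ✗.
No overlap length from 1 to 6 is perfect, so the longest perfect 3' overlap is 0.

Longest perfect overlap: 0 complementary base pairs; below the dimer-risk threshold (threshold 3).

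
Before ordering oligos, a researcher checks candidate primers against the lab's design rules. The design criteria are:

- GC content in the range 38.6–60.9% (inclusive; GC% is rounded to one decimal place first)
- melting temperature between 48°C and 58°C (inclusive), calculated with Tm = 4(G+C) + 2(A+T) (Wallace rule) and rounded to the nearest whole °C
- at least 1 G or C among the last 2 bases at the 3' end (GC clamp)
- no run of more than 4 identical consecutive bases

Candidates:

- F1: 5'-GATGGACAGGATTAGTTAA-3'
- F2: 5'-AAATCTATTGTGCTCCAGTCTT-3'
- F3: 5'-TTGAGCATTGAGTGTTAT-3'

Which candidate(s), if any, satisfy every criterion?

F1 (19 nt, A=7 T=5 G=6 C=1): GC 7/19 = 36.8%, outside 38.6–60.9% ✗; Tm = 2·12 + 4·7 = 52°C ✓; 3' end AA has 0 G/C, need ≥1 ✗; longest run = 2 ✓ — fails.
F2 (22 nt, A=5 T=9 G=3 C=5): GC 8/22 = 36.4%, outside 38.6–60.9% ✗; Tm = 2·14 + 4·8 = 60°C, outside 48–58°C ✗; 3' end TT has 0 G/C, need ≥1 ✗; longest run = 3 ✓ — fails.
F3 (18 nt, A=4 T=8 G=5 C=1): GC 6/18 = 33.3%, outside 38.6–60.9% ✗; Tm = 2·12 + 4·6 = 48°C ✓; 3' end AT has 0 G/C, need ≥1 ✗; longest run = 2 ✓ — fails.

None of the candidates satisfy all criteria.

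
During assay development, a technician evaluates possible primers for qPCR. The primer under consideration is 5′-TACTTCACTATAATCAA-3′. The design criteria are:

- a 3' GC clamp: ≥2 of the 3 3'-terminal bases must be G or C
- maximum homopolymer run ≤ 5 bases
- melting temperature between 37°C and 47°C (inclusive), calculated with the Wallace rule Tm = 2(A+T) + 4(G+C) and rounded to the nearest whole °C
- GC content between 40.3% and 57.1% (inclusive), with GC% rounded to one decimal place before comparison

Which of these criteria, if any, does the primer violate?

Base counts: A=7, T=6, G=0, C=4 (length 17).
GC clamp: 3' end CAA has 1 G/C, need ≥2 ✗
homopolymer run: longest run = 2 ✓
Tm: Tm = 2·13 + 4·4 = 42°C ✓
GC content: GC 4/17 = 23.5%, outside 40.3–57.1% ✗

Fails: GC clamp, GC content.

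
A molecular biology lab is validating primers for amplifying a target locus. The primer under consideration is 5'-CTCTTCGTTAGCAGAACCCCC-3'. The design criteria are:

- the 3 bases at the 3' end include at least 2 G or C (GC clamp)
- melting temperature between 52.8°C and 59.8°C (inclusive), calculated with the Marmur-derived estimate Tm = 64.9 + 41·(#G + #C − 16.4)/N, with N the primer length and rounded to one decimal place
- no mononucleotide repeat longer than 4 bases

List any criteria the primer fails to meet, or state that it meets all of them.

Base counts: A=4, T=5, G=3, C=9 (length 21).
GC clamp: 3' end CCC has 3 G/C ✓
Tm: Tm = 64.9 + 41·(12 − 16.4)/21 = 56.3°C ✓
homopolymer run: longest run = 5, exceeds 4 ✗

Fails: homopolymer run.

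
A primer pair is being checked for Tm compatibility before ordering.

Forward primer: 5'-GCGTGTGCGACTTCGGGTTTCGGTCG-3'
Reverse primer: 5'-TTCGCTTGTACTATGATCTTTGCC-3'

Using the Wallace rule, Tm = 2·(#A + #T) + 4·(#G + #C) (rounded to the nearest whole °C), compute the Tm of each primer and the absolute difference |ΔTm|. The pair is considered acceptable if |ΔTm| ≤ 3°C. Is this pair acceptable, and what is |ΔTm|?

|ΔTm| = 18°C; the pair is not acceptable.

Forward: A=1 T=8 G=11 C=6 → Tm = 2·9 + 4·17 = 86°C.
Reverse: A=3 T=11 G=4 C=6 → Tm = 2·14 + 4·10 = 68°C.
|ΔTm| = |86 − 68| = 18°C, > 3°C.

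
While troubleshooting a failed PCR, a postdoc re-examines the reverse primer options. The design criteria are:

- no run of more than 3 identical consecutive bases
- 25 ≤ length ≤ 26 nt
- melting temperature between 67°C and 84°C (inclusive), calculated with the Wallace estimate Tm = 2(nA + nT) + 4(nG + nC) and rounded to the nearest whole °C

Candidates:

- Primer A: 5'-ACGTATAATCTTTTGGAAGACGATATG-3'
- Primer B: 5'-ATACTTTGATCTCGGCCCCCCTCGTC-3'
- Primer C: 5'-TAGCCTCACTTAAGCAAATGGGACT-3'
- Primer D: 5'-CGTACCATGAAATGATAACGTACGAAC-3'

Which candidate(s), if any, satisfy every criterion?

Primer C only.

Primer A (27 nt, A=9 T=9 G=6 C=3): longest run = 4, exceeds 3 ✗; length 27, outside 25–26 ✗; Tm = 2·18 + 4·9 = 72°C ✓ — fails.
Primer B (26 nt, A=3 T=8 G=4 C=11): longest run = 6, exceeds 3 ✗; length 26 ✓; Tm = 2·11 + 4·15 = 82°C ✓ — fails.
Primer C (25 nt, A=8 T=6 G=5 C=6): longest run = 3 ✓; length 25 ✓; Tm = 2·14 + 4·11 = 72°C ✓ — passes.
Primer D (27 nt, A=11 T=5 G=5 C=6): longest run = 3 ✓; length 27, outside 25–26 ✗; Tm = 2·16 + 4·11 = 76°C ✓ — fails.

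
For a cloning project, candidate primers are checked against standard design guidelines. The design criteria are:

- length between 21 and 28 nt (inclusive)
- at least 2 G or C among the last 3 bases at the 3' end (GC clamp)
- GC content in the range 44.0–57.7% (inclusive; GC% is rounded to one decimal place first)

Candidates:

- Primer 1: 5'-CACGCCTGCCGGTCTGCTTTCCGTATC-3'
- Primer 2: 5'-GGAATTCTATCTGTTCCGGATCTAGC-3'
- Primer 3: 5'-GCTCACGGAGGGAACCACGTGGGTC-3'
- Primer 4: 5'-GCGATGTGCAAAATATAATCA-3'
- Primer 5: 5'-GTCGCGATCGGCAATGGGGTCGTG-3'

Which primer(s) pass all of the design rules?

Primer 2 only.

Primer 1 (27 nt, A=2 T=8 G=6 C=11): length 27 ✓; 3' end ATC has 1 G/C, need ≥2 ✗; GC 17/27 = 63.0%, outside 44.0–57.7% ✗ — fails.
Primer 2 (26 nt, A=5 T=9 G=6 C=6): length 26 ✓; 3' end AGC has 2 G/C ✓; GC 12/26 = 46.2% ✓ — passes.
Primer 3 (25 nt, A=5 T=3 G=10 C=7): length 25 ✓; 3' end GTC has 2 G/C ✓; GC 17/25 = 68.0%, outside 44.0–57.7% ✗ — fails.
Primer 4 (21 nt, A=9 T=5 G=4 C=3): length 21 ✓; 3' end TCA has 1 G/C, need ≥2 ✗; GC 7/21 = 33.3%, outside 44.0–57.7% ✗ — fails.
Primer 5 (24 nt, A=3 T=5 G=11 C=5): length 24 ✓; 3' end GTG has 2 G/C ✓; GC 16/24 = 66.7%, outside 44.0–57.7% ✗ — fails.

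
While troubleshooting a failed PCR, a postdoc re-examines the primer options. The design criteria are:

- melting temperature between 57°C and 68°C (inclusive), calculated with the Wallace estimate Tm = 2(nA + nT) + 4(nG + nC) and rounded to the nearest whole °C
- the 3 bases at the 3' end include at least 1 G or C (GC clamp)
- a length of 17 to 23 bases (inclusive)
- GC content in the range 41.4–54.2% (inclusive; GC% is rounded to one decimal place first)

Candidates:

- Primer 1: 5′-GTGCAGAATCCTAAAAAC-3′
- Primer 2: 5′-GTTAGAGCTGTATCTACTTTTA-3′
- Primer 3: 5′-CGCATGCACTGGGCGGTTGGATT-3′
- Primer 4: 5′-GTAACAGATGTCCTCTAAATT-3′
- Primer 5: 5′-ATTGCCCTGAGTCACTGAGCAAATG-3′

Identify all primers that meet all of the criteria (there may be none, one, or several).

Primer 1 (18 nt, A=8 T=3 G=3 C=4): Tm = 2·11 + 4·7 = 50°C, outside 57–68°C ✗; 3' end AAC has 1 G/C ✓; length 18 ✓; GC 7/18 = 38.9%, outside 41.4–54.2% ✗ — fails.
Primer 2 (22 nt, A=5 T=10 G=4 C=3): Tm = 2·15 + 4·7 = 58°C ✓; 3' end TTA has 0 G/C, need ≥1 ✗; length 22 ✓; GC 7/22 = 31.8%, outside 41.4–54.2% ✗ — fails.
Primer 3 (23 nt, A=3 T=6 G=9 C=5): Tm = 2·9 + 4·14 = 74°C, outside 57–68°C ✗; 3' end ATT has 0 G/C, need ≥1 ✗; length 23 ✓; GC 14/23 = 60.9%, outside 41.4–54.2% ✗ — fails.
Primer 4 (21 nt, A=7 T=7 G=3 C=4): Tm = 2·14 + 4·7 = 56°C, outside 57–68°C ✗; 3' end ATT has 0 G/C, need ≥1 ✗; length 21 ✓; GC 7/21 = 33.3%, outside 41.4–54.2% ✗ — fails.
Primer 5 (25 nt, A=7 T=6 G=6 C=6): Tm = 2·13 + 4·12 = 74°C, outside 57–68°C ✗; 3' end ATG has 1 G/C ✓; length 25, outside 17–23 ✗; GC 12/25 = 48.0% ✓ — fails.

None of the candidates satisfy all criteria.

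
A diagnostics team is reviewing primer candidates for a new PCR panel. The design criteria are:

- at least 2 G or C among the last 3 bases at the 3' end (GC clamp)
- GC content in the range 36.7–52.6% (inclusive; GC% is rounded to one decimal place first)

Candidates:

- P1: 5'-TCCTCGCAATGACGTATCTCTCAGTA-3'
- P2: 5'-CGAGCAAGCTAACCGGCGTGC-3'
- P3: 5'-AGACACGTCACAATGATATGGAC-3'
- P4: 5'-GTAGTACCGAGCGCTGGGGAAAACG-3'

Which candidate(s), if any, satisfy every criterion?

P1 (26 nt, A=6 T=8 G=4 C=8): 3' end GTA has 1 G/C, need ≥2 ✗; GC 12/26 = 46.2% ✓ — fails.
P2 (21 nt, A=5 T=2 G=7 C=7): 3' end TGC has 2 G/C ✓; GC 14/21 = 66.7%, outside 36.7–52.6% ✗ — fails.
P3 (23 nt, A=9 T=4 G=5 C=5): 3' end GAC has 2 G/C ✓; GC 10/23 = 43.5% ✓ — passes.
P4 (25 nt, A=7 T=3 G=10 C=5): 3' end ACG has 2 G/C ✓; GC 15/25 = 60.0%, outside 36.7–52.6% ✗ — fails.

P3 only.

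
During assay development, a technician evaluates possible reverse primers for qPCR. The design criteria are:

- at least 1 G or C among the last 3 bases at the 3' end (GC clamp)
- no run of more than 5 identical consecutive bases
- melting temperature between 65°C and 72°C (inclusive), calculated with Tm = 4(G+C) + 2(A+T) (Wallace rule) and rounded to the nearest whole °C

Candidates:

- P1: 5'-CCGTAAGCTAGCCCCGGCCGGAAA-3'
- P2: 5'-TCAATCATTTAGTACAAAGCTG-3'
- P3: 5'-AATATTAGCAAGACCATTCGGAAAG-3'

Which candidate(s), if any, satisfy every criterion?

P3 only.

P1 (24 nt, A=6 T=2 G=7 C=9): 3' end AAA has 0 G/C, need ≥1 ✗; longest run = 4 ✓; Tm = 2·8 + 4·16 = 80°C, outside 65–72°C ✗ — fails.
P2 (22 nt, A=8 T=7 G=3 C=4): 3' end CTG has 2 G/C ✓; longest run = 3 ✓; Tm = 2·15 + 4·7 = 58°C, outside 65–72°C ✗ — fails.
P3 (25 nt, A=11 T=5 G=5 C=4): 3' end AAG has 1 G/C ✓; longest run = 3 ✓; Tm = 2·16 + 4·9 = 68°C ✓ — passes.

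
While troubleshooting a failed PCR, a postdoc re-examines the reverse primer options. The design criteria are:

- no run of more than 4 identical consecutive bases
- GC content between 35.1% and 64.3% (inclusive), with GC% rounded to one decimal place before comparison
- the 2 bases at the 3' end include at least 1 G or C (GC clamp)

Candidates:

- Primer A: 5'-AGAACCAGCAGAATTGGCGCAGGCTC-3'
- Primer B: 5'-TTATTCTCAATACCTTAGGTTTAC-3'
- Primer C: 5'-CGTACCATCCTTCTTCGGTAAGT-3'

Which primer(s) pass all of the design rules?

Primer A (26 nt, A=8 T=3 G=8 C=7): longest run = 2 ✓; GC 15/26 = 57.7% ✓; 3' end TC has 1 G/C ✓ — passes.
Primer B (24 nt, A=6 T=11 G=2 C=5): longest run = 3 ✓; GC 7/24 = 29.2%, outside 35.1–64.3% ✗; 3' end AC has 1 G/C ✓ — fails.
Primer C (23 nt, A=4 T=8 G=4 C=7): longest run = 2 ✓; GC 11/23 = 47.8% ✓; 3' end GT has 1 G/C ✓ — passes.

Primer A and Primer C.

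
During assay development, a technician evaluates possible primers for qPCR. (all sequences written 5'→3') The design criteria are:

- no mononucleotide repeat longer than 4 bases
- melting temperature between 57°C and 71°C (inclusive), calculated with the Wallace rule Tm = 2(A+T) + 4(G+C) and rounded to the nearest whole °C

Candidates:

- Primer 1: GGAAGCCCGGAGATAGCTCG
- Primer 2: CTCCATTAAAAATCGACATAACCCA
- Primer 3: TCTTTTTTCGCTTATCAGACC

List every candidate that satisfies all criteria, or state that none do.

Primer 1 only.

Primer 1 (20 nt, A=5 T=2 G=8 C=5): longest run = 3 ✓; Tm = 2·7 + 4·13 = 66°C ✓ — passes.
Primer 2 (25 nt, A=11 T=5 G=1 C=8): longest run = 5, exceeds 4 ✗; Tm = 2·16 + 4·9 = 68°C ✓ — fails.
Primer 3 (21 nt, A=3 T=10 G=2 C=6): longest run = 6, exceeds 4 ✗; Tm = 2·13 + 4·8 = 58°C ✓ — fails.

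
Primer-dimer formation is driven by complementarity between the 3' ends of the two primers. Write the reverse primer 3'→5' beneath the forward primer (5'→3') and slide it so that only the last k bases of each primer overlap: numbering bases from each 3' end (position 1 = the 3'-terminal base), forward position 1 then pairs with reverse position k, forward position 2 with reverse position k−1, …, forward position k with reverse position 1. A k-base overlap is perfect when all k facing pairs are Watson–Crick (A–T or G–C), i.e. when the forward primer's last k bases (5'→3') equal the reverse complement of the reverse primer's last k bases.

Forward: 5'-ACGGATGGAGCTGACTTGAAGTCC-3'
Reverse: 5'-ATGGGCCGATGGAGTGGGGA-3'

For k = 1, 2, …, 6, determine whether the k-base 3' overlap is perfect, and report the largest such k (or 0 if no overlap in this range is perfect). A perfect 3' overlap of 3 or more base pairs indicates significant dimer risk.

Longest perfect overlap: 3 complementary base pairs; significant dimer risk (threshold 3).

Last 6 bases (5'→3') — forward …AAGTCC, reverse …TGGGGA.
Reverse complement of the reverse primer's last 6 bases: TCCCCA; its first k bases are the reverse complement of the reverse primer's last k bases, so a perfect k-base overlap needs the forward primer's last k bases to equal them.
Comparing (forward last k vs required): k=1: C vs T ✗; k=2: CC vs TC ✗; k=3: TCC vs TCC ✓; k=4: GTCC vs TCCC ✗; k=5: AGTCC vs TCCCC ✗; k=6: AAGTCC vs TCCCCA ✗.
Only k = 3 is perfect, so the longest perfect 3' overlap is 3.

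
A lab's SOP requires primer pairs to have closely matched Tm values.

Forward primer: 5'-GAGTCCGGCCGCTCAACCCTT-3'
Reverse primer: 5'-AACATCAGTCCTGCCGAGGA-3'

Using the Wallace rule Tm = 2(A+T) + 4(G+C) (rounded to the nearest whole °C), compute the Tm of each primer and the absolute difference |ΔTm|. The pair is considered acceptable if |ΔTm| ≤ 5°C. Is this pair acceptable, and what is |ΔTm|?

Forward: A=3 T=4 G=5 C=9 → Tm = 2·7 + 4·14 = 70°C.
Reverse: A=6 T=3 G=5 C=6 → Tm = 2·9 + 4·11 = 62°C.
|ΔTm| = |70 − 62| = 8°C, > 5°C.

|ΔTm| = 8°C; the pair is not acceptable.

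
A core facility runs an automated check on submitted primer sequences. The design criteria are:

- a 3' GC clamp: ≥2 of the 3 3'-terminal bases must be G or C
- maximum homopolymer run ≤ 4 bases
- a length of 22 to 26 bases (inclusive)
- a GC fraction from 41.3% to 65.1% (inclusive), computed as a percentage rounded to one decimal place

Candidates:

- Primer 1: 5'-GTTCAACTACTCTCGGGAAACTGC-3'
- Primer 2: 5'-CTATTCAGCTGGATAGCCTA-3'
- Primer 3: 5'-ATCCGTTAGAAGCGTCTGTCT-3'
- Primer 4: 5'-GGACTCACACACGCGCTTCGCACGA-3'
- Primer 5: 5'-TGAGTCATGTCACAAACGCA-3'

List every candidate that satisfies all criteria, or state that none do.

Primer 1 and Primer 4.

Primer 1 (24 nt, A=6 T=6 G=5 C=7): 3' end TGC has 2 G/C ✓; longest run = 3 ✓; length 24 ✓; GC 12/24 = 50.0% ✓ — passes.
Primer 2 (20 nt, A=5 T=6 G=4 C=5): 3' end CTA has 1 G/C, need ≥2 ✗; longest run = 2 ✓; length 20, outside 22–26 ✗; GC 9/20 = 45.0% ✓ — fails.
Primer 3 (21 nt, A=4 T=7 G=5 C=5): 3' end TCT has 1 G/C, need ≥2 ✗; longest run = 2 ✓; length 21, outside 22–26 ✗; GC 10/21 = 47.6% ✓ — fails.
Primer 4 (25 nt, A=6 T=3 G=6 C=10): 3' end CGA has 2 G/C ✓; longest run = 2 ✓; length 25 ✓; GC 16/25 = 64.0% ✓ — passes.
Primer 5 (20 nt, A=7 T=4 G=4 C=5): 3' end GCA has 2 G/C ✓; longest run = 3 ✓; length 20, outside 22–26 ✗; GC 9/20 = 45.0% ✓ — fails.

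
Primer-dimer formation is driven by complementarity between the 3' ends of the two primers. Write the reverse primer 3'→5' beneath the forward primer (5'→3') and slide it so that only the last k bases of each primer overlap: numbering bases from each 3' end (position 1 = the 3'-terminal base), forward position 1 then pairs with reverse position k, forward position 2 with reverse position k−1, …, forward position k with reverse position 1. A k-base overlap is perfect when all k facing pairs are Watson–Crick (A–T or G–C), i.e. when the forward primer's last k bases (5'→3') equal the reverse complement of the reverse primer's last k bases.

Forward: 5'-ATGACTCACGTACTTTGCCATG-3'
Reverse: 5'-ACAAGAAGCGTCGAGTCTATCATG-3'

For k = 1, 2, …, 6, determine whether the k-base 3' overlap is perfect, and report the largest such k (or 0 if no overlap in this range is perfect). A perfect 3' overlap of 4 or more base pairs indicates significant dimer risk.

Last 6 bases (5'→3') — forward …GCCATG, reverse …ATCATG.
Reverse complement of the reverse primer's last 6 bases: CATGAT; its first k bases are the reverse complement of the reverse primer's last k bases, so a perfect k-base overlap needs the forward primer's last k bases to equal them.
Comparing (forward last k vs required): k=1: G vs C ✗; k=2: TG vs CA ✗; k=3: ATG vs CAT ✗; k=4: CATG vs CATG ✓; k=5: CCATG vs CATGA ✗; k=6: GCCATG vs CATGAT ✗.
Only k = 4 is perfect, so the longest perfect 3' overlap is 4.

Longest perfect overlap: 4 complementary base pairs; significant dimer risk (threshold 4).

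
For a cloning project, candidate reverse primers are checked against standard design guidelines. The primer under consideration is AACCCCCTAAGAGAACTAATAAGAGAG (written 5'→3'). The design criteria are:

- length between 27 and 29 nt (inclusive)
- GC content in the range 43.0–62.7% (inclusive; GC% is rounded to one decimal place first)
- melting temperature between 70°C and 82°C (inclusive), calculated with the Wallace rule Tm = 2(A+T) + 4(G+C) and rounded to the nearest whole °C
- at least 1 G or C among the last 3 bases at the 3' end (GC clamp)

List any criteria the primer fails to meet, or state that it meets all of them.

Fails: GC content.

Base counts: A=13, T=3, G=5, C=6 (length 27).
length: length 27 ✓
GC content: GC 11/27 = 40.7%, outside 43.0–62.7% ✗
Tm: Tm = 2·16 + 4·11 = 76°C ✓
GC clamp: 3' end GAG has 2 G/C ✓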